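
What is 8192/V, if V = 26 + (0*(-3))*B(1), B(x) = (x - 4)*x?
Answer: 4096/13 ≈ 315.08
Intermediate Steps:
B(x) = x*(-4 + x) (B(x) = (-4 + x)*x = x*(-4 + x))
V = 26 (V = 26 + (0*(-3))*(1*(-4 + 1)) = 26 + 0*(1*(-3)) = 26 + 0*(-3) = 26 + 0 = 26)
8192/V = 8192/26 = 8192*(1/26) = 4096/13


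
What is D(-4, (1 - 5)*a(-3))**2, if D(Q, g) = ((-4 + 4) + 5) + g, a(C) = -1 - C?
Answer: 9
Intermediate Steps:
D(Q, g) = 5 + g (D(Q, g) = (0 + 5) + g = 5 + g)
D(-4, (1 - 5)*a(-3))**2 = (5 + (1 - 5)*(-1 - 1*(-3)))**2 = (5 - 4*(-1 + 3))**2 = (5 - 4*2)**2 = (5 - 8)**2 = (-3)**2 = 9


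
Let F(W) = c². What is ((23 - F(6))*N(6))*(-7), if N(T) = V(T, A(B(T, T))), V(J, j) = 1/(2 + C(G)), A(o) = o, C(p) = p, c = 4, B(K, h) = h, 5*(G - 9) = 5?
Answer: -49/12 ≈ -4.0833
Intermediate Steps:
G = 10 (G = 9 + (⅕)*5 = 9 + 1 = 10)
V(J, j) = 1/12 (V(J, j) = 1/(2 + 10) = 1/12)
F(W) = 16 (F(W) = 4² = 16)
N(T) = 1/12
((23 - F(6))*N(6))*(-7) = ((23 - 1*16)*(1/12))*(-7) = ((23 - 16)*(1/12))*(-7) = (7*(1/12))*(-7) = (7/12)*(-7) = -49/12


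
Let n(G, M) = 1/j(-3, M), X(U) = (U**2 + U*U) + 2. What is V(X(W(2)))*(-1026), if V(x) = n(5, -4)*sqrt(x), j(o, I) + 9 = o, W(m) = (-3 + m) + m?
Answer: 171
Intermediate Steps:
W(m) = -3 + 2*m
j(o, I) = -9 + o
X(U) = 2 + 2*U**2 (X(U) = (U**2 + U**2) + 2 = 2*U**2 + 2 = 2 + 2*U**2)
n(G, M) = -1/12 (n(G, M) = 1/(-9 - 3) = 1/(-12) = -1/12)
V(x) = -sqrt(x)/12
V(X(W(2)))*(-1026) = -sqrt(2 + 2*(-3 + 2*2)**2)/12*(-1026) = -sqrt(2 + 2*(-3 + 4)**2)/12*(-1026) = -sqrt(2 + 2*1**2)/12*(-1026) = -sqrt(2 + 2*1)/12*(-1026) = -sqrt(2 + 2)/12*(-1026) = -sqrt(4)/12*(-1026) = -1/12*2*(-1026) = -1/6*(-1026) = 171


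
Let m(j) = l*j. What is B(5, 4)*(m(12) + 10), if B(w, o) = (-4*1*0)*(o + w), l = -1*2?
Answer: 0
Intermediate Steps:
l = -2
B(w, o) = 0 (B(w, o) = (-4*0)*(o + w) = 0*(o + w) = 0)
m(j) = -2*j
B(5, 4)*(m(12) + 10) = 0*(-2*12 + 10) = 0*(-24 + 10) = 0*(-14) = 0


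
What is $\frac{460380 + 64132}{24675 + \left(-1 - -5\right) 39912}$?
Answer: $\frac{524512}{184323} \approx 2.8456$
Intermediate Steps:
$\frac{460380 + 64132}{24675 + \left(-1 - -5\right) 39912} = \frac{524512}{24675 + \left(-1 + 5\right) 39912} = \frac{524512}{24675 + 4 \cdot 39912} = \frac{524512}{24675 + 159648} = \frac{524512}{184323}$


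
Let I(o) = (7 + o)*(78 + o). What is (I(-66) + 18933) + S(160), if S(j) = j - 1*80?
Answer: 18305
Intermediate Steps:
S(j) = -80 + j (S(j) = j - 80 = -80 + j)
(I(-66) + 18933) + S(160) = ((546 + (-66)**2 + 85*(-66)) + 18933) + (-80 + 160) = ((546 + 4356 - 5610) + 18933) + 80 = (-708 + 18933) + 80 = 18225 + 80 = 18305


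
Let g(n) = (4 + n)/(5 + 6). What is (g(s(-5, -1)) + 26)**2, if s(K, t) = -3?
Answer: 82369/121 ≈ 680.74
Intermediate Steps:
g(n) = 4/11 + n/11 (g(n) = (4 + n)/11 = (4 + n)*(1/11) = 4/11 + n/11)
(g(s(-5, -1)) + 26)**2 = ((4/11 + (1/11)*(-3)) + 26)**2 = ((4/11 - 3/11) + 26)**2 = (1/11 + 26)**2 = (287/11)**2 = 82369/121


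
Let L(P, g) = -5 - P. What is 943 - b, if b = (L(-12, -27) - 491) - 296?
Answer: 1723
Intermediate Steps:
b = -780 (b = ((-5 - 1*(-12)) - 491) - 296 = ((-5 + 12) - 491) - 296 = (7 - 491) - 296 = -484 - 296 = -780)
943 - b = 943 - 1*(-780) = 943 + 780 = 1723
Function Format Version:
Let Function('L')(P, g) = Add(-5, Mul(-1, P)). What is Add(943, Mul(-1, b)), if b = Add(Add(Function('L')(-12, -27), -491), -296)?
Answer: 1723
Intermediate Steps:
b = -780 (b = Add(Add(Add(-5, Mul(-1, -12)), -491), -296) = Add(Add(Add(-5, 12), -491), -296) = Add(Add(7, -491), -296) = Add(-484, -296) = -780)
Add(943, Mul(-1, b)) = Add(943, Mul(-1, -780)) = Add(943, 780) = 1723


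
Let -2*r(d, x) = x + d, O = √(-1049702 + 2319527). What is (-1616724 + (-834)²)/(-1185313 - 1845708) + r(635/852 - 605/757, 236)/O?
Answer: 921168/3031021 - 152176739*√50793/327596564520 ≈ 0.19922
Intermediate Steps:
O = 5*√50793 (O = √1269825 = 5*√50793 ≈ 1126.9)
r(d, x) = -d/2 - x/2 (r(d, x) = -(x + d)/2 = -(d + x)/2 = -d/2 - x/2)
(-1616724 + (-834)²)/(-1185313 - 1845708) + r(635/852 - 605/757, 236)/O = (-1616724 + (-834)²)/(-1185313 - 1845708) + (-(635/852 - 605/757)/2 - ½*236)/((5*√50793)) = (-1616724 + 695556)/(-3031021) + (-(635*(1/852) - 605*1/757)/2 - 118)*(√50793/253965) = -921168*(-1/3031021) + (-(635/852 - 605/757)/2 - 118)*(√50793/253965) = 921168/3031021 + (-½*(-34765/644964) - 118)*(√50793/253965) = 921168/3031021 + (34765/1289928 - 118)*(√50793/253965) = 921168/3031021 - 152176739*√50793/327596564520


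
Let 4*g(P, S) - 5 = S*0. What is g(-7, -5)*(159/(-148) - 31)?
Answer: -23735/592 ≈ -40.093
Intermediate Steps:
g(P, S) = 5/4 (g(P, S) = 5/4 + (S*0)/4 = 5/4 + (¼)*0 = 5/4 + 0 = 5/4)
g(-7, -5)*(159/(-148) - 31) = 5*(159/(-148) - 31)/4 = 5*(159*(-1/148) - 31)/4 = 5*(-159/148 - 31)/4 = (5/4)*(-4747/148) = -23735/592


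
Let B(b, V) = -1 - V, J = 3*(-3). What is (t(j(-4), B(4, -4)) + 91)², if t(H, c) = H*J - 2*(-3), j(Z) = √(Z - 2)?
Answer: 8923 - 1746*I*√6 ≈ 8923.0 - 4276.8*I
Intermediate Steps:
J = -9
j(Z) = √(-2 + Z)
t(H, c) = 6 - 9*H (t(H, c) = H*(-9) - 2*(-3) = -9*H + 6 = 6 - 9*H)
(t(j(-4), B(4, -4)) + 91)² = ((6 - 9*√(-2 - 4)) + 91)² = ((6 - 9*I*√6) + 91)² = (97 - 9*I*√6)²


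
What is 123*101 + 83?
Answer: 12506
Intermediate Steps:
123*101 + 83 = 12423 + 83 = 12506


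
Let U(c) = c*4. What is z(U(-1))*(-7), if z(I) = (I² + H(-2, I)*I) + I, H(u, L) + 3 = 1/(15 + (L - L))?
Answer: -2492/15 ≈ -166.13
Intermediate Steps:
U(c) = 4*c
H(u, L) = -44/15 (H(u, L) = -3 + 1/(15 + (L - L)) = -3 + 1/(15 + 0) = -3 + 1/15 = -44/15)
z(I) = I² - 29*I/15 (z(I) = (I² - 44*I/15) + I = I² - 29*I/15)
z(U(-1))*(-7) = ((4*(-1))*(-29 + 15*(4*(-1)))/15)*(-7) = ((1/15)*(-4)*(-29 + 15*(-4)))*(-7) = ((1/15)*(-4)*(-29 - 60))*(-7) = ((1/15)*(-4)*(-89))*(-7) = (356/15)*(-7) = -2492/15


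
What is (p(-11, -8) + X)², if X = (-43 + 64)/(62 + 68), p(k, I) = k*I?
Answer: 131354521/16900 ≈ 7772.5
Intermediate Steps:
p(k, I) = I*k
X = 21/130 ≈ 0.16154
(p(-11, -8) + X)² = (-8*(-11) + 21/130)² = (88 + 21/130)² = (11461/130)² = 131354521/16900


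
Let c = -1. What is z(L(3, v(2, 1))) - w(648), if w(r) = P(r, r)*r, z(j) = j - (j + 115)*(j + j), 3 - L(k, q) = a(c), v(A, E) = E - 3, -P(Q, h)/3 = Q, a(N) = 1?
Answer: 1259246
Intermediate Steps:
P(Q, h) = -3*Q
v(A, E) = -3 + E
L(k, q) = 2 (L(k, q) = 3 - 1*1 = 3 - 1 = 2)
z(j) = j - 2*j*(115 + j) (z(j) = j - (115 + j)*2*j = j - 2*j*(115 + j))
w(r) = -3*r**2 (w(r) = (-3*r)*r = -3*r**2)
z(L(3, v(2, 1))) - w(648) = -1*2*(229 + 2*2) - (-3)*648**2 = -1*2*(229 + 4) - (-3)*419904 = -1*2*233 - 1*(-1259712) = -466 + 1259712 = 1259246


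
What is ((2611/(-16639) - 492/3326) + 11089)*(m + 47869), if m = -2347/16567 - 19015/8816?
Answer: 153221896704140955085989/288673480868536 ≈ 5.3078e+8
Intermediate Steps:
m = -335712657/146054672 (m = -2347*1/16567 - 19015*1/8816 = -2347/16567 - 19015/8816 = -335712657/146054672 ≈ -2.2985)
((2611/(-16639) - 492/3326) + 11089)*(m + 47869) = ((2611/(-16639) - 492/3326) + 11089)*(-335712657/146054672 + 47869) = ((2611*(-1/16639) - 492*1/3326) + 11089)*(6991155381311/146054672) = ((-373/2377 - 246/1663) + 11089)*(6991155381311/146054672) = (-1205041/3952951 + 11089)*(6991155381311/146054672) = (43833068598/3952951)*(6991155381311/146054672) = 153221896704140955085989/288673480868536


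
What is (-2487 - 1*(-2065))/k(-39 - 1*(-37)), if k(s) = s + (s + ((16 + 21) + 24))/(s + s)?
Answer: 1688/67 ≈ 25.194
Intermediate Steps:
k(s) = s + (61 + s)/(2*s) (k(s) = s + (s + (37 + 24))/((2*s)) = s + (s + 61)*(1/(2*s)) = s + (61 + s)*(1/(2*s)) = s + (61 + s)/(2*s))
(-2487 - 1*(-2065))/k(-39 - 1*(-37)) = (-2487 - 1*(-2065))/(1/2 + (-39 - 1*(-37)) + 61/(2*(-39 - 1*(-37)))) = (-2487 + 2065)/(1/2 + (-39 + 37) + 61/(2*(-39 + 37))) = -422/(1/2 - 2 + (61/2)/(-2)) = -422/(1/2 - 2 + (61/2)*(-1/2)) = -422/(1/2 - 2 - 61/4) = -422/(-67/4) = -422*(-4/67) = 1688/67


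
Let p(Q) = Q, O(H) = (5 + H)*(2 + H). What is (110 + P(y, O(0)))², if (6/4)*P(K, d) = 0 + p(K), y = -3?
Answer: 11664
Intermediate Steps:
O(H) = (2 + H)*(5 + H)
P(K, d) = 2*K/3 (P(K, d) = 2*(0 + K)/3 = 2*K/3)
(110 + P(y, O(0)))² = (110 + (⅔)*(-3))² = (110 - 2)² = 108² = 11664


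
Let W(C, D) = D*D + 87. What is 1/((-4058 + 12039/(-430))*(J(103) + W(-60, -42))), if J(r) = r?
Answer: -215/1716568483 ≈ -1.2525e-7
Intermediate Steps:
W(C, D) = 87 + D**2 (W(C, D) = D**2 + 87 = 87 + D**2)
1/((-4058 + 12039/(-430))*(J(103) + W(-60, -42))) = 1/((-4058 + 12039/(-430))*(103 + (87 + (-42)**2))) = 1/((-4058 + 12039*(-1/430))*(103 + (87 + 1764))) = 1/((-4058 - 12039/430)*(103 + 1851)) = 1/(-1756979/430*1954) = 1/(-1716568483/215) = -215/1716568483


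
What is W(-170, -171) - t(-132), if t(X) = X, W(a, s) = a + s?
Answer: -209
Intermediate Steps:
W(-170, -171) - t(-132) = (-170 - 171) - 1*(-132) = -341 + 132 = -209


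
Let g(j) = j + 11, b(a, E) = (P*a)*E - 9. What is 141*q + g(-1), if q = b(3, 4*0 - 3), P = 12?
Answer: -16487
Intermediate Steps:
b(a, E) = -9 + 12*E*a (b(a, E) = (12*a)*E - 9 = 12*E*a - 9 = -9 + 12*E*a)
g(j) = 11 + j
q = -117 (q = -9 + 12*(4*0 - 3)*3 = -9 + 12*(0 - 3)*3 = -9 + 12*(-3)*3 = -9 - 108 = -117)
141*q + g(-1) = 141*(-117) + (11 - 1) = -16497 + 10 = -16487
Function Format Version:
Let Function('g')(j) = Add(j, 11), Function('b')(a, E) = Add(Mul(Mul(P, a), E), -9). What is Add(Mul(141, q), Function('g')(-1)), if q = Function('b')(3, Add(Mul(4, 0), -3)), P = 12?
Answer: -16487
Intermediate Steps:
Function('b')(a, E) = Add(-9, Mul(12, E, a)) (Function('b')(a, E) = Add(Mul(Mul(12, a), E), -9) = Add(Mul(12, E, a), -9) = Add(-9, Mul(12, E, a)))
Function('g')(j) = Add(11, j)
q = -117 (q = Add(-9, Mul(12, Add(Mul(4, 0), -3), 3)) = Add(-9, Mul(12, Add(0, -3), 3)) = Add(-9, Mul(12, -3, 3)) = Add(-9, -108) = -117)
Add(Mul(141, q), Function('g')(-1)) = Add(Mul(141, -117), Add(11, -1)) = Add(-16497, 10) = -16487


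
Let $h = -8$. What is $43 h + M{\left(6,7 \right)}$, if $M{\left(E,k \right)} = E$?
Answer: $-338$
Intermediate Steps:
$43 h + M{\left(6,7 \right)} = 43 \left(-8\right) + 6 = -344 + 6 = -338$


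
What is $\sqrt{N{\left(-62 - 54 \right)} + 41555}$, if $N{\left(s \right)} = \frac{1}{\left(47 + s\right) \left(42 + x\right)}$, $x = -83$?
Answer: $\frac{2 \sqrt{83143670646}}{2829} \approx 203.85$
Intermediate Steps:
$N{\left(s \right)} = \frac{1}{-1927 - 41 s}$ ($N{\left(s \right)} = \frac{1}{\left(47 + s\right) \left(42 - 83\right)} = \frac{1}{\left(47 + s\right) \left(-41\right)} = \frac{1}{-1927 - 41 s}$)
$\sqrt{N{\left(-62 - 54 \right)} + 41555} = \sqrt{\frac{1}{41 \left(-47 - \left(-62 - 54\right)\right)} + 41555} = \sqrt{\frac{1}{41 \left(-47 - -116\right)} + 41555} = \sqrt{\frac{1}{41 \left(-47 + 116\right)} + 41555} = \sqrt{\frac{1}{41 \cdot 69} + 41555} = \sqrt{\frac{1}{41} \cdot \frac{1}{69} + 41555} = \sqrt{\frac{1}{2829} + 41555} = \sqrt{\frac{117559096}{2829}} = \frac{2 \sqrt{83143670646}}{2829}$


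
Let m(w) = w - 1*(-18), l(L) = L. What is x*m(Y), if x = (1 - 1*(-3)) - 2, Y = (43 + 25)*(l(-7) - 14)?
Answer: -2820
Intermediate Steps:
Y = -1428 (Y = (43 + 25)*(-7 - 14) = 68*(-21) = -1428)
x = 2 (x = (1 + 3) - 2 = 4 - 2 = 2)
m(w) = 18 + w (m(w) = w + 18 = 18 + w)
x*m(Y) = 2*(18 - 1428) = 2*(-1410) = -2820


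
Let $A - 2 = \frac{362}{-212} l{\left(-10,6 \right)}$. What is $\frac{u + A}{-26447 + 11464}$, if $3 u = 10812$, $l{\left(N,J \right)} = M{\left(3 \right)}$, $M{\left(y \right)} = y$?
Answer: $- \frac{381693}{1588198} \approx -0.24033$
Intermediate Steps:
$l{\left(N,J \right)} = 3$
$u = 3604$ ($u = \frac{1}{3} \cdot 10812 = 3604$)
$A = - \frac{331}{106}$ ($A = 2 + \frac{362}{-212} \cdot 3 = 2 + 362 \left(- \frac{1}{212}\right) 3 = 2 - \frac{543}{106} = - \frac{331}{106} \approx -3.1226$)
$\frac{u + A}{-26447 + 11464} = \frac{3604 - \frac{331}{106}}{-26447 + 11464} = \frac{381693}{106 \left(-14983\right)} = \frac{381693}{106} \left(- \frac{1}{14983}\right) = - \frac{381693}{1588198}$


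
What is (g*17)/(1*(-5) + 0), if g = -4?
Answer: 68/5 ≈ 13.600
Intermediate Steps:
(g*17)/(1*(-5) + 0) = (-4*17)/(1*(-5) + 0) = -68/(-5 + 0) = -68/(-5) = -68*(-⅕) = 68/5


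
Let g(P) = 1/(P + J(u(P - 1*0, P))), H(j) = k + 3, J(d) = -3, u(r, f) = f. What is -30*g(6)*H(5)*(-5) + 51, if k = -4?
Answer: 1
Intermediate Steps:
H(j) = -1 (H(j) = -4 + 3 = -1)
g(P) = 1/(-3 + P) (g(P) = 1/(P - 3) = 1/(-3 + P))
-30*g(6)*H(5)*(-5) + 51 = -30*-1/(-3 + 6)*(-5) + 51 = -30*-1/3*(-5) + 51 = -30*(⅓)*(-1)*(-5) + 51 = -(-10)*(-5) + 51 = -30*5/3 + 51 = -50 + 51 = 1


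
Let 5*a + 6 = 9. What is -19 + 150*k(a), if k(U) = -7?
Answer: -1069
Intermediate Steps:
a = ⅗ (a = -6/5 + (⅕)*9 = -6/5 + 9/5 = ⅗ ≈ 0.60000)
-19 + 150*k(a) = -19 + 150*(-7) = -19 - 1050 = -1069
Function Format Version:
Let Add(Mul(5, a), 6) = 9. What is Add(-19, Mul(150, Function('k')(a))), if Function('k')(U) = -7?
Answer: -1069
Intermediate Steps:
a = Rational(3, 5) (a = Add(Rational(-6, 5), Mul(Rational(1, 5), 9)) = Add(Rational(-6, 5), Rational(9, 5)) = Rational(3, 5) ≈ 0.60000)
Add(-19, Mul(150, Function('k')(a))) = Add(-19, Mul(150, -7)) = Add(-19, -1050) = -1069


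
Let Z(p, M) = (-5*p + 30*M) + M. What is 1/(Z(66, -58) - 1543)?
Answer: -1/3671 ≈ -0.00027241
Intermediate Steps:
Z(p, M) = -5*p + 31*M
1/(Z(66, -58) - 1543) = 1/((-5*66 + 31*(-58)) - 1543) = 1/((-330 - 1798) - 1543) = 1/(-2128 - 1543) = 1/(-3671) = -1/3671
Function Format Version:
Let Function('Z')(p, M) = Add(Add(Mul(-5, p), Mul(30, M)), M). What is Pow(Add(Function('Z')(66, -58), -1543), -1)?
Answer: Rational(-1, 3671) ≈ -0.00027241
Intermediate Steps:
Function('Z')(p, M) = Add(Mul(-5, p), Mul(31, M))
Pow(Add(Function('Z')(66, -58), -1543), -1) = Pow(Add(Add(Mul(-5, 66), Mul(31, -58)), -1543), -1) = Pow(Add(Add(-330, -1798), -1543), -1) = Pow(Add(-2128, -1543), -1) = Pow(-3671, -1) = Rational(-1, 3671)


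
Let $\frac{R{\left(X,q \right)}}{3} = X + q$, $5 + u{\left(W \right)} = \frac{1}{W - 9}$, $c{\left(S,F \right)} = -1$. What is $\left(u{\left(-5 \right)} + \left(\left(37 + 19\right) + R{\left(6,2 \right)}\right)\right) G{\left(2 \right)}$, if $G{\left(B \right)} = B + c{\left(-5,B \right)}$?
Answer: $\frac{1049}{14} \approx 74.929$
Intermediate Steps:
$u{\left(W \right)} = -5 + \frac{1}{-9 + W}$ ($u{\left(W \right)} = -5 + \frac{1}{W - 9} = -5 + \frac{1}{-9 + W}$)
$R{\left(X,q \right)} = 3 X + 3 q$ ($R{\left(X,q \right)} = 3 \left(X + q\right) = 3 X + 3 q$)
$G{\left(B \right)} = -1 + B$ ($G{\left(B \right)} = B - 1 = -1 + B$)
$\left(u{\left(-5 \right)} + \left(\left(37 + 19\right) + R{\left(6,2 \right)}\right)\right) G{\left(2 \right)} = \left(\frac{46 - -25}{-9 - 5} + \left(\left(37 + 19\right) + \left(3 \cdot 6 + 3 \cdot 2\right)\right)\right) \left(-1 + 2\right) = \left(\frac{46 + 25}{-14} + \left(56 + \left(18 + 6\right)\right)\right) 1 = \left(\left(- \frac{1}{14}\right) 71 + \left(56 + 24\right)\right) 1 = \left(- \frac{71}{14} + 80\right) 1 = \frac{1049}{14} \cdot 1 = \frac{1049}{14}$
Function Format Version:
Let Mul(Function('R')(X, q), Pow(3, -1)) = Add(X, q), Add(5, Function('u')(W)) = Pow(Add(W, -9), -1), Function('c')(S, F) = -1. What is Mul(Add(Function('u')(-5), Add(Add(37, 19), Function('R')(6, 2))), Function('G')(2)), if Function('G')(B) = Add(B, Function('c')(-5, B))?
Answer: Rational(1049, 14) ≈ 74.929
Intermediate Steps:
Function('u')(W) = Add(-5, Pow(Add(-9, W), -1)) (Function('u')(W) = Add(-5, Pow(Add(W, -9), -1)) = Add(-5, Pow(Add(-9, W), -1)))
Function('R')(X, q) = Add(Mul(3, X), Mul(3, q)) (Function('R')(X, q) = Mul(3, Add(X, q)) = Add(Mul(3, X), Mul(3, q)))
Function('G')(B) = Add(-1, B) (Function('G')(B) = Add(B, -1) = Add(-1, B))
Mul(Add(Function('u')(-5), Add(Add(37, 19), Function('R')(6, 2))), Function('G')(2)) = Mul(Add(Mul(Pow(Add(-9, -5), -1), Add(46, Mul(-5, -5))), Add(Add(37, 19), Add(Mul(3, 6), Mul(3, 2)))), Add(-1, 2)) = Mul(Add(Mul(Pow(-14, -1), Add(46, 25)), Add(56, Add(18, 6))), 1) = Mul(Add(Mul(Rational(-1, 14), 71), Add(56, 24)), 1) = Mul(Add(Rational(-71, 14), 80), 1) = Mul(Rational(1049, 14), 1) = Rational(1049, 14)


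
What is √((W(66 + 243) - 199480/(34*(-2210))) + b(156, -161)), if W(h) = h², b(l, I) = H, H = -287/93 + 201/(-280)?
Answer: √790529803881332970/2877420 ≈ 309.00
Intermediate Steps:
H = -99053/26040 (H = -287*1/93 + 201*(-1/280) = -287/93 - 201/280 = -99053/26040 ≈ -3.8039)
b(l, I) = -99053/26040
√((W(66 + 243) - 199480/(34*(-2210))) + b(156, -161)) = √(((66 + 243)² - 199480/(34*(-2210))) - 99053/26040) = √((309² - 199480/(-75140)) - 99053/26040) = √((95481 - 199480*(-1)/75140) - 99053/26040) = √((95481 - 1*(-9974/3757)) - 99053/26040) = √((95481 + 9974/3757) - 99053/26040) = √(358732091/3757 - 99053/26040) = √(9341011507519/97832280) = √790529803881332970/2877420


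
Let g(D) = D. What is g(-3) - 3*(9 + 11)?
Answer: -63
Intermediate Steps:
g(-3) - 3*(9 + 11) = -3 - 3*(9 + 11) = -3 - 3*20 = -3 - 1*60 = -3 - 60 = -63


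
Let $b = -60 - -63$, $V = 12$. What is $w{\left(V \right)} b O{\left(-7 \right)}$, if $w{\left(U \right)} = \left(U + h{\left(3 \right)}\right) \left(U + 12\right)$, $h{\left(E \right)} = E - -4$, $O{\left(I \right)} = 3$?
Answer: $4104$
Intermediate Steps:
$h{\left(E \right)} = 4 + E$ ($h{\left(E \right)} = E + 4 = 4 + E$)
$w{\left(U \right)} = \left(7 + U\right) \left(12 + U\right)$ ($w{\left(U \right)} = \left(U + \left(4 + 3\right)\right) \left(U + 12\right) = \left(U + 7\right) \left(12 + U\right) = \left(7 + U\right) \left(12 + U\right)$)
$b = 3$ ($b = -60 + 63 = 3$)
$w{\left(V \right)} b O{\left(-7 \right)} = \left(84 + 12^{2} + 19 \cdot 12\right) 3 \cdot 3 = \left(84 + 144 + 228\right) 3 \cdot 3 = 456 \cdot 3 \cdot 3 = 1368 \cdot 3 = 4104$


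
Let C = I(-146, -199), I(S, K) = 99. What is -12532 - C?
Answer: -12631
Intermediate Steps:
C = 99
-12532 - C = -12532 - 1*99 = -12532 - 99 = -12631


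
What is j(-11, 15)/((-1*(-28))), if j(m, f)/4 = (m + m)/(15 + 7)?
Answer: -1/7 ≈ -0.14286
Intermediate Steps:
j(m, f) = 4*m/11 (j(m, f) = 4*((m + m)/(15 + 7)) = 4*((2*m)/22) = 4*((2*m)*(1/22)) = 4*(m/11) = 4*m/11)
j(-11, 15)/((-1*(-28))) = ((4/11)*(-11))/((-1*(-28))) = -4/28 = -4*1/28 = -1/7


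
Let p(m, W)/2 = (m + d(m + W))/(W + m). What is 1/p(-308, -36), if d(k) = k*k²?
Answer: 43/10176973 ≈ 4.2252e-6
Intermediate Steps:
d(k) = k³
p(m, W) = 2*(m + (W + m)³)/(W + m) (p(m, W) = 2*((m + (m + W)³)/(W + m)) = 2*((m + (W + m)³)/(W + m)) = 2*(m + (W + m)³)/(W + m))
1/p(-308, -36) = 1/(2*(-308 + (-36 - 308)³)/(-36 - 308)) = 1/(2*(-308 + (-344)³)/(-344)) = 1/(2*(-1/344)*(-308 - 40707584)) = 1/(2*(-1/344)*(-40707892)) = 1/(10176973/43) = 43/10176973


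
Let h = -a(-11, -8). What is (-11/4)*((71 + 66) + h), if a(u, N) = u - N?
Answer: -385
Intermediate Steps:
h = 3 (h = -(-11 - 1*(-8)) = -(-11 + 8) = -1*(-3) = 3)
(-11/4)*((71 + 66) + h) = (-11/4)*((71 + 66) + 3) = (-11*¼)*(137 + 3) = -11/4*140 = -385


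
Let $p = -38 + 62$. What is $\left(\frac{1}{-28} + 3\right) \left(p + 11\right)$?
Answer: $\frac{415}{4} \approx 103.75$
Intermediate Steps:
$p = 24$
$\left(\frac{1}{-28} + 3\right) \left(p + 11\right) = \left(\frac{1}{-28} + 3\right) \left(24 + 11\right) = \left(- \frac{1}{28} + 3\right) 35 = \frac{83}{28} \cdot 35 = \frac{415}{4}$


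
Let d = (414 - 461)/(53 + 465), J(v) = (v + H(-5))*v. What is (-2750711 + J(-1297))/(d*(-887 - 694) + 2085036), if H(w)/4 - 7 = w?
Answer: -186286268/360040985 ≈ -0.51740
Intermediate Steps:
H(w) = 28 + 4*w
J(v) = v*(8 + v) (J(v) = (v + (28 + 4*(-5)))*v = (v + (28 - 20))*v = (v + 8)*v = (8 + v)*v = v*(8 + v))
d = -47/518 ≈ -0.090734
(-2750711 + J(-1297))/(d*(-887 - 694) + 2085036) = (-2750711 - 1297*(8 - 1297))/(-47*(-887 - 694)/518 + 2085036) = (-2750711 - 1297*(-1289))/(-47/518*(-1581) + 2085036) = (-2750711 + 1671833)/(74307/518 + 2085036) = -1078878/1080122955/518 = -1078878*518/1080122955 = -186286268/360040985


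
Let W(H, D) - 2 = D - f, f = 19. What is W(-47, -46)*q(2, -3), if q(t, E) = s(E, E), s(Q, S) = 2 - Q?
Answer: -315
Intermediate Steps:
W(H, D) = -17 + D (W(H, D) = 2 + (D - 1*19) = 2 + (D - 19) = 2 + (-19 + D) = -17 + D)
q(t, E) = 2 - E
W(-47, -46)*q(2, -3) = (-17 - 46)*(2 - 1*(-3)) = -63*(2 + 3) = -63*5 = -315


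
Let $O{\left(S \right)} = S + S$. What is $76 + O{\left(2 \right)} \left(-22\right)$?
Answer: $-12$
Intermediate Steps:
$O{\left(S \right)} = 2 S$
$76 + O{\left(2 \right)} \left(-22\right) = 76 + 2 \cdot 2 \left(-22\right) = 76 + 4 \left(-22\right) = 76 - 88 = -12$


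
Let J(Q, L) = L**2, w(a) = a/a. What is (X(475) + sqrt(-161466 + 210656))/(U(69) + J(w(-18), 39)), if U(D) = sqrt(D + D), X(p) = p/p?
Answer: 507/771101 - 2*sqrt(1697055)/2313303 - sqrt(138)/2313303 + 507*sqrt(49190)/771101 ≈ 0.14535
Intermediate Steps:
X(p) = 1
U(D) = sqrt(2)*sqrt(D) (U(D) = sqrt(2*D) = sqrt(2)*sqrt(D))
w(a) = 1
(X(475) + sqrt(-161466 + 210656))/(U(69) + J(w(-18), 39)) = (1 + sqrt(-161466 + 210656))/(sqrt(2)*sqrt(69) + 39**2) = (1 + sqrt(49190))/(sqrt(138) + 1521) = (1 + sqrt(49190))/(1521 + sqrt(138))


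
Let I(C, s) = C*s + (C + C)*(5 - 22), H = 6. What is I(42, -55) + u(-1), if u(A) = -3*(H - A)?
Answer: -3759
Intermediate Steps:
I(C, s) = -34*C + C*s (I(C, s) = C*s + (2*C)*(-17) = C*s - 34*C = -34*C + C*s)
u(A) = -18 + 3*A (u(A) = -3*(6 - A) = -18 + 3*A)
I(42, -55) + u(-1) = 42*(-34 - 55) + (-18 + 3*(-1)) = 42*(-89) + (-18 - 3) = -3738 - 21 = -3759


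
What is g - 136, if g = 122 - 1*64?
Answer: -78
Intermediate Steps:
g = 58 (g = 122 - 64 = 58)
g - 136 = 58 - 136 = -78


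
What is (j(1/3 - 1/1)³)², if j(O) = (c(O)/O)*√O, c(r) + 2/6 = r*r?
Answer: -1/157464 ≈ -6.3507e-6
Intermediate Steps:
c(r) = -⅓ + r² (c(r) = -⅓ + r*r = -⅓ + r²)
j(O) = (-⅓ + O²)/√O (j(O) = ((-⅓ + O²)/O)*√O = (-⅓ + O²)/√O)
(j(1/3 - 1/1)³)² = (((-⅓ + (1/3 - 1/1)²)/√(1/3 - 1/1))³)² = (((-⅓ + (1*(⅓) - 1*1)²)/√(1*(⅓) - 1*1))³)² = (((-⅓ + (⅓ - 1)²)/√(⅓ - 1))³)² = (((-⅓ + (-⅔)²)/√(-⅔))³)² = (((-I*√6/2)*(-⅓ + 4/9))³)² = ((-I*√6/2*(⅑))³)² = ((-I*√6/18)³)² = (I*√6/972)² = -1/157464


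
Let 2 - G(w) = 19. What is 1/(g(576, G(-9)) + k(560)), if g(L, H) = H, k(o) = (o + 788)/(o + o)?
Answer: -280/4423 ≈ -0.063305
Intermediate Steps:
G(w) = -17 (G(w) = 2 - 1*19 = 2 - 19 = -17)
k(o) = (788 + o)/(2*o) (k(o) = (788 + o)/((2*o)) = (788 + o)*(1/(2*o)) = (788 + o)/(2*o))
1/(g(576, G(-9)) + k(560)) = 1/(-17 + (½)*(788 + 560)/560) = 1/(-17 + (½)*(1/560)*1348) = 1/(-17 + 337/280) = 1/(-4423/280) = -280/4423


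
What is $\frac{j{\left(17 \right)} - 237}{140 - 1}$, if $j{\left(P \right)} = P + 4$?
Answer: $- \frac{216}{139} \approx -1.554$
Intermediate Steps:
$j{\left(P \right)} = 4 + P$
$\frac{j{\left(17 \right)} - 237}{140 - 1} = \frac{\left(4 + 17\right) - 237}{140 - 1} = \frac{21 - 237}{139} = \left(-216\right) \frac{1}{139} = - \frac{216}{139}$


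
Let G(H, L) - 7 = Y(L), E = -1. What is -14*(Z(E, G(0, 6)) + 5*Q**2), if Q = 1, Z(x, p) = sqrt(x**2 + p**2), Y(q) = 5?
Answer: -70 - 14*sqrt(145) ≈ -238.58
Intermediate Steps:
G(H, L) = 12 (G(H, L) = 7 + 5 = 12)
Z(x, p) = sqrt(p**2 + x**2)
-14*(Z(E, G(0, 6)) + 5*Q**2) = -14*(sqrt(12**2 + (-1)**2) + 5*1**2) = -14*(sqrt(144 + 1) + 5*1) = -14*(sqrt(145) + 5) = -14*(5 + sqrt(145)) = -70 - 14*sqrt(145)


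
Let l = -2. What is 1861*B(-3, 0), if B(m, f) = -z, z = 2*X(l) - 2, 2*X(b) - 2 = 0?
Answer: 0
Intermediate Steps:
X(b) = 1 (X(b) = 1 + (½)*0 = 1 + 0 = 1)
z = 0 (z = 2*1 - 2 = 2 - 2 = 0)
B(m, f) = 0 (B(m, f) = -1*0 = 0)
1861*B(-3, 0) = 1861*0 = 0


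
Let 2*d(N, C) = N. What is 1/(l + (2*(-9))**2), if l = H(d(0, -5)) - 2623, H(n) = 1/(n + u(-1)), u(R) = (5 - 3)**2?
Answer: -4/9195 ≈ -0.00043502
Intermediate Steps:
d(N, C) = N/2
u(R) = 4 (u(R) = 2**2 = 4)
H(n) = 1/(4 + n) (H(n) = 1/(n + 4) = 1/(4 + n))
l = -10491/4 (l = 1/(4 + (1/2)*0) - 2623 = 1/(4 + 0) - 2623 = 1/4 - 2623 = -10491/4 ≈ -2622.8)
1/(l + (2*(-9))**2) = 1/(-10491/4 + (2*(-9))**2) = 1/(-10491/4 + (-18)**2) = 1/(-10491/4 + 324) = 1/(-9195/4) = -4/9195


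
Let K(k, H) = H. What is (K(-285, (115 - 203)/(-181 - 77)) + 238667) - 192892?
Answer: 5905019/129 ≈ 45775.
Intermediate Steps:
(K(-285, (115 - 203)/(-181 - 77)) + 238667) - 192892 = ((115 - 203)/(-181 - 77) + 238667) - 192892 = (-88/(-258) + 238667) - 192892 = (-88*(-1/258) + 238667) - 192892 = (44/129 + 238667) - 192892 = 30788087/129 - 192892 = 5905019/129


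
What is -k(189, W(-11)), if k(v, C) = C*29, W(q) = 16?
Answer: -464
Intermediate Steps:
k(v, C) = 29*C
-k(189, W(-11)) = -29*16 = -1*464 = -464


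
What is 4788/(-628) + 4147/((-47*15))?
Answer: -1494964/110685 ≈ -13.506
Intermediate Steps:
4788/(-628) + 4147/((-47*15)) = 4788*(-1/628) + 4147/(-705) = -1197/157 + 4147*(-1/705) = -1197/157 - 4147/705 = -1494964/110685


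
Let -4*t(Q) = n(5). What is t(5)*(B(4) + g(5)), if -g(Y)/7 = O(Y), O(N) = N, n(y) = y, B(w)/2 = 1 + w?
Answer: 125/4 ≈ 31.250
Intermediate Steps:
B(w) = 2 + 2*w (B(w) = 2*(1 + w) = 2 + 2*w)
t(Q) = -5/4 (t(Q) = -1/4*5 = -5/4)
g(Y) = -7*Y
t(5)*(B(4) + g(5)) = -5*((2 + 2*4) - 7*5)/4 = -5*((2 + 8) - 35)/4 = -5*(10 - 35)/4 = -5/4*(-25) = 125/4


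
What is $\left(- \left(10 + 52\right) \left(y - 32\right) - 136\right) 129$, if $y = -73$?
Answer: $822246$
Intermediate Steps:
$\left(- \left(10 + 52\right) \left(y - 32\right) - 136\right) 129 = \left(- \left(10 + 52\right) \left(-73 - 32\right) - 136\right) 129 = \left(- 62 \left(-105\right) - 136\right) 129 = \left(\left(-1\right) \left(-6510\right) - 136\right) 129 = \left(6510 - 136\right) 129 = 6374 \cdot 129 = 822246$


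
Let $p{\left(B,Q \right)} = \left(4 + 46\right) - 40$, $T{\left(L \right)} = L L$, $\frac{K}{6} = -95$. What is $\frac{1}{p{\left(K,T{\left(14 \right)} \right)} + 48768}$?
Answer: $\frac{1}{48778} \approx 2.0501 \cdot 10^{-5}$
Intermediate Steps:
$K = -570$ ($K = 6 \left(-95\right) = -570$)
$T{\left(L \right)} = L^{2}$
$p{\left(B,Q \right)} = 10$ ($p{\left(B,Q \right)} = 50 - 40 = 10$)
$\frac{1}{p{\left(K,T{\left(14 \right)} \right)} + 48768} = \frac{1}{10 + 48768} = \frac{1}{48778}$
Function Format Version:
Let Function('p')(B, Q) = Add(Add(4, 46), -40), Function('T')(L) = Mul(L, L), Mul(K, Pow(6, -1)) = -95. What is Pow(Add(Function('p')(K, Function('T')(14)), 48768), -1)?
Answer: Rational(1, 48778) ≈ 2.0501e-5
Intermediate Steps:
K = -570 (K = Mul(6, -95) = -570)
Function('T')(L) = Pow(L, 2)
Function('p')(B, Q) = 10 (Function('p')(B, Q) = Add(50, -40) = 10)
Pow(Add(Function('p')(K, Function('T')(14)), 48768), -1) = Pow(Add(10, 48768), -1) = Pow(48778, -1) = Rational(1, 48778)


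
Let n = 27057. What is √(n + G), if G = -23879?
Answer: √3178 ≈ 56.374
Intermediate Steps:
√(n + G) = √(27057 - 23879) = √3178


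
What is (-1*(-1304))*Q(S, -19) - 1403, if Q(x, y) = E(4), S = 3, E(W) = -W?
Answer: -6619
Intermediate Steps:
Q(x, y) = -4 (Q(x, y) = -1*4 = -4)
(-1*(-1304))*Q(S, -19) - 1403 = -1*(-1304)*(-4) - 1403 = 1304*(-4) - 1403 = -5216 - 1403 = -6619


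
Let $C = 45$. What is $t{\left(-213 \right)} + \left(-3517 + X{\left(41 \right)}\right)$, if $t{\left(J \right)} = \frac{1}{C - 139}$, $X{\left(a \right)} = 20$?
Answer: $- \frac{328719}{94} \approx -3497.0$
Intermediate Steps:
$t{\left(J \right)} = - \frac{1}{94}$ ($t{\left(J \right)} = \frac{1}{45 - 139} = \frac{1}{-94} = - \frac{1}{94}$)
$t{\left(-213 \right)} + \left(-3517 + X{\left(41 \right)}\right) = - \frac{1}{94} + \left(-3517 + 20\right) = - \frac{1}{94} - 3497 = - \frac{328719}{94}$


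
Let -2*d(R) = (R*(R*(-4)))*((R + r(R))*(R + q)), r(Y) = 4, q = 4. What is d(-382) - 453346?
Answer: 41699956286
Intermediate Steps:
d(R) = 2*R²*(4 + R)² (d(R) = -R*(R*(-4))*(R + 4)*(R + 4)/2 = -R*(-4*R)*(4 + R)*(4 + R)/2 = -(-4*R²)*(4 + R)²/2 = -(-2)*R²*(4 + R)² = 2*R²*(4 + R)²)
d(-382) - 453346 = 2*(-382)²*(16 + (-382)² + 8*(-382)) - 453346 = 2*145924*(16 + 145924 - 3056) - 453346 = 2*145924*142884 - 453346 = 41700409632 - 453346 = 41699956286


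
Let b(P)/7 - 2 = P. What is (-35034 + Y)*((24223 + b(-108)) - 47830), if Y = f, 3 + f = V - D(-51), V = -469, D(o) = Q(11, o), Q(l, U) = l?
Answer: 864803433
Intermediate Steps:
D(o) = 11
b(P) = 14 + 7*P
f = -483 (f = -3 + (-469 - 1*11) = -3 + (-469 - 11) = -3 - 480 = -483)
Y = -483
(-35034 + Y)*((24223 + b(-108)) - 47830) = (-35034 - 483)*((24223 + (14 + 7*(-108))) - 47830) = -35517*((24223 + (14 - 756)) - 47830) = -35517*((24223 - 742) - 47830) = -35517*(23481 - 47830) = -35517*(-24349) = 864803433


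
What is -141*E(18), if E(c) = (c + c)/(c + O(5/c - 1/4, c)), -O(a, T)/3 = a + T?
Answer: 60912/433 ≈ 140.67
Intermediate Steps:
O(a, T) = -3*T - 3*a (O(a, T) = -3*(a + T) = -3*(T + a) = -3*T - 3*a)
E(c) = 2*c/(¾ - 15/c - 2*c) (E(c) = (c + c)/(c + (-3*c - 3*(5/c - 1/4))) = (2*c)/(c + (-3*c - 3*(5/c - 1*¼))) = (2*c)/(c + (-3*c - 3*(5/c - ¼))) = (2*c)/(c + (-3*c - 3*(-¼ + 5/c))) = (2*c)/(c + (-3*c + (¾ - 15/c))) = (2*c)/(c + (¾ - 15/c - 3*c)) = (2*c)/(¾ - 15/c - 2*c) = 2*c/(¾ - 15/c - 2*c))
-141*E(18) = -(-1128)*18²/(60 - 3*18 + 8*18²) = -(-1128)*324/(60 - 54 + 8*324) = -(-1128)*324/(60 - 54 + 2592) = -(-1128)*324/2598 = -141*(-432/433) = 60912/433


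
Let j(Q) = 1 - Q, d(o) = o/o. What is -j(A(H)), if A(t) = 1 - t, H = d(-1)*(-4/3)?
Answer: 4/3 ≈ 1.3333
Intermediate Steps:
d(o) = 1
H = -4/3 (H = 1*(-4/3) = -4/3 ≈ -1.3333)
-j(A(H)) = -(1 - (1 - 1*(-4/3))) = -(1 - (1 + 4/3)) = -(1 - 1*7/3) = -(1 - 7/3) = -1*(-4/3) = 4/3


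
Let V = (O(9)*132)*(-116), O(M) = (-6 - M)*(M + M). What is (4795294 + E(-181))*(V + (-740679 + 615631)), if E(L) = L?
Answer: 19224528678696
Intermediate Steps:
O(M) = 2*M*(-6 - M) (O(M) = (-6 - M)*(2*M) = 2*M*(-6 - M))
V = 4134240 (V = (-2*9*(6 + 9)*132)*(-116) = (-2*9*15*132)*(-116) = -270*132*(-116) = -35640*(-116) = 4134240)
(4795294 + E(-181))*(V + (-740679 + 615631)) = (4795294 - 181)*(4134240 + (-740679 + 615631)) = 4795113*(4134240 - 125048) = 4795113*4009192 = 19224528678696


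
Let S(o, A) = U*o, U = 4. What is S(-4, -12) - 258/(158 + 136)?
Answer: -827/49 ≈ -16.878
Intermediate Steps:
S(o, A) = 4*o
S(-4, -12) - 258/(158 + 136) = 4*(-4) - 258/(158 + 136) = -16 - 258/294 = -16 + (1/294)*(-258) = -16 - 43/49 = -827/49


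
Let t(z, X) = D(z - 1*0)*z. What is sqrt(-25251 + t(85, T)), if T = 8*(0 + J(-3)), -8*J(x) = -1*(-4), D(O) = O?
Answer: I*sqrt(18026) ≈ 134.26*I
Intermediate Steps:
J(x) = -1/2 (J(x) = -(-1)*(-4)/8 = -1/8*4 = -1/2)
T = -4 (T = 8*(0 - 1/2) = 8*(-1/2) = -4)
t(z, X) = z**2 (t(z, X) = (z - 1*0)*z = (z + 0)*z = z*z = z**2)
sqrt(-25251 + t(85, T)) = sqrt(-25251 + 85**2) = sqrt(-25251 + 7225) = sqrt(-18026) = I*sqrt(18026)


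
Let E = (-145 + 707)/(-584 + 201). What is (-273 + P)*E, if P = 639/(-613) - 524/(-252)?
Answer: 5902652842/14791077 ≈ 399.07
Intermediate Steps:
E = -562/383 (E = 562/(-383) = 562*(-1/383) = -562/383 ≈ -1.4674)
P = 40046/38619 (P = 639*(-1/613) - 524*(-1/252) = -639/613 + 131/63 = 40046/38619 ≈ 1.0370)
(-273 + P)*E = (-273 + 40046/38619)*(-562/383) = -10502941/38619*(-562/383) = 5902652842/14791077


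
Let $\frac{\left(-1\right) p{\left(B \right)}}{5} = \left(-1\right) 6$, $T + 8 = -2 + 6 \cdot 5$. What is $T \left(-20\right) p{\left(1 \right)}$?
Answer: $-12000$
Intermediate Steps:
$T = 20$ ($T = -8 + \left(-2 + 6 \cdot 5\right) = -8 + \left(-2 + 30\right) = -8 + 28 = 20$)
$p{\left(B \right)} = 30$ ($p{\left(B \right)} = - 5 \left(\left(-1\right) 6\right) = \left(-5\right) \left(-6\right) = 30$)
$T \left(-20\right) p{\left(1 \right)} = 20 \left(-20\right) 30 = \left(-400\right) 30 = -12000$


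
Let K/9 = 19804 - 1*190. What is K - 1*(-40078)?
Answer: 216604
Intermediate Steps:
K = 176526 (K = 9*(19804 - 1*190) = 9*(19804 - 190) = 9*19614 = 176526)
K - 1*(-40078) = 176526 - 1*(-40078) = 176526 + 40078 = 216604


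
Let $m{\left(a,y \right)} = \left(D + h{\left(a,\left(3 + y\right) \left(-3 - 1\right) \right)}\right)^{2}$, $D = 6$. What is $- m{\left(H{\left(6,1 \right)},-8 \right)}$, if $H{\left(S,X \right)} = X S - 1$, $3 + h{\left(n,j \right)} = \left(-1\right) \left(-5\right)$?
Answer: $-64$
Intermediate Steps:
$h{\left(n,j \right)} = 2$ ($h{\left(n,j \right)} = -3 - -5 = -3 + 5 = 2$)
$H{\left(S,X \right)} = -1 + S X$ ($H{\left(S,X \right)} = S X - 1 = -1 + S X$)
$m{\left(a,y \right)} = 64$ ($m{\left(a,y \right)} = \left(6 + 2\right)^{2} = 8^{2} = 64$)
$- m{\left(H{\left(6,1 \right)},-8 \right)} = \left(-1\right) 64 = -64$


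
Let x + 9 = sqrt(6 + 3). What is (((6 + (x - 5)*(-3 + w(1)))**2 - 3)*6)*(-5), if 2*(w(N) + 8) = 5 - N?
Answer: -330660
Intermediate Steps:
x = -6 (x = -9 + sqrt(6 + 3) = -9 + sqrt(9) = -9 + 3 = -6)
w(N) = -11/2 - N/2 (w(N) = -8 + (5 - N)/2 = -8 + (5/2 - N/2) = -11/2 - N/2)
(((6 + (x - 5)*(-3 + w(1)))**2 - 3)*6)*(-5) = (((6 + (-6 - 5)*(-3 + (-11/2 - 1/2*1)))**2 - 3)*6)*(-5) = (((6 - 11*(-3 + (-11/2 - 1/2)))**2 - 3)*6)*(-5) = (((6 - 11*(-3 - 6))**2 - 3)*6)*(-5) = (((6 - 11*(-9))**2 - 3)*6)*(-5) = (((6 + 99)**2 - 3)*6)*(-5) = ((105**2 - 3)*6)*(-5) = ((11025 - 3)*6)*(-5) = (11022*6)*(-5) = 66132*(-5) = -330660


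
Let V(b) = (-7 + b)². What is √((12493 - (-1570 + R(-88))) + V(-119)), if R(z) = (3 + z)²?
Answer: √22714 ≈ 150.71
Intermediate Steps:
√((12493 - (-1570 + R(-88))) + V(-119)) = √((12493 - (-1570 + (3 - 88)²)) + (-7 - 119)²) = √((12493 - (-1570 + (-85)²)) + (-126)²) = √((12493 - (-1570 + 7225)) + 15876) = √((12493 - 1*5655) + 15876) = √((12493 - 5655) + 15876) = √(6838 + 15876) = √22714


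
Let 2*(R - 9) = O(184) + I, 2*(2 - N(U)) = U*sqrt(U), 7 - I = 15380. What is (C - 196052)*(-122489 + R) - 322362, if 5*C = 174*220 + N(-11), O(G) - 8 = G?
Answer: 122521937639/5 - 2861551*I*sqrt(11)/20 ≈ 2.4504e+10 - 4.7453e+5*I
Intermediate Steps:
I = -15373 (I = 7 - 1*15380 = 7 - 15380 = -15373)
O(G) = 8 + G
N(U) = 2 - U**(3/2)/2 (N(U) = 2 - U*sqrt(U)/2 = 2 - U**(3/2)/2)
R = -15163/2 (R = 9 + ((8 + 184) - 15373)/2 = 9 + (192 - 15373)/2 = 9 + (1/2)*(-15181) = 9 - 15181/2 = -15163/2 ≈ -7581.5)
C = 38282/5 + 11*I*sqrt(11)/10 (C = (174*220 + (2 - (-11)*I*sqrt(11)/2))/5 = (38280 + (2 - (-11)*I*sqrt(11)/2))/5 = (38280 + (2 + 11*I*sqrt(11)/2))/5 = (38282 + 11*I*sqrt(11)/2)/5 = 38282/5 + 11*I*sqrt(11)/10 ≈ 7656.4 + 3.6483*I)
(C - 196052)*(-122489 + R) - 322362 = ((38282/5 + 11*I*sqrt(11)/10) - 196052)*(-122489 - 15163/2) - 322362 = (-941978/5 + 11*I*sqrt(11)/10)*(-260141/2) - 322362 = (122523549449/5 - 2861551*I*sqrt(11)/20) - 322362 = 122521937639/5 - 2861551*I*sqrt(11)/20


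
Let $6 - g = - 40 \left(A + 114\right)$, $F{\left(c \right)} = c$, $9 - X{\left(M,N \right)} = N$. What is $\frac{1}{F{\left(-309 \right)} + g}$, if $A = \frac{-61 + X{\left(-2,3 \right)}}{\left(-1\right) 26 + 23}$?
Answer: $\frac{3}{14971} \approx 0.00020039$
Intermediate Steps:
$X{\left(M,N \right)} = 9 - N$
$A = \frac{55}{3}$ ($A = \frac{-61 + \left(9 - 3\right)}{\left(-1\right) 26 + 23} = \frac{-61 + \left(9 - 3\right)}{-26 + 23} = \frac{-61 + 6}{-3} = \left(-55\right) \left(- \frac{1}{3}\right) = \frac{55}{3} \approx 18.333$)
$g = \frac{15898}{3}$ ($g = 6 - - 40 \left(\frac{55}{3} + 114\right) = 6 - \left(-40\right) \frac{397}{3} = 6 - - \frac{15880}{3} = 6 + \frac{15880}{3} = \frac{15898}{3} \approx 5299.3$)
$\frac{1}{F{\left(-309 \right)} + g} = \frac{1}{-309 + \frac{15898}{3}} = \frac{1}{\frac{14971}{3}} = \frac{3}{14971}$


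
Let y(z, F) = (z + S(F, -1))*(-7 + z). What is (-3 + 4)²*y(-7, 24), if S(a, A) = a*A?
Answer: 434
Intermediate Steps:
S(a, A) = A*a
y(z, F) = (-7 + z)*(z - F) (y(z, F) = (z - F)*(-7 + z) = (-7 + z)*(z - F))
(-3 + 4)²*y(-7, 24) = (-3 + 4)²*((-7)² - 7*(-7) + 7*24 - 1*24*(-7)) = 1²*(49 + 49 + 168 + 168) = 1*434 = 434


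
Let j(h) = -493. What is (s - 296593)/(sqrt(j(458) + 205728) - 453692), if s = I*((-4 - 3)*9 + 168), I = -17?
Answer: 135371711576/205836225629 + 298378*sqrt(205235)/205836225629 ≈ 0.65832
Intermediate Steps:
s = -1785 (s = -17*((-4 - 3)*9 + 168) = -17*(-7*9 + 168) = -17*(-63 + 168) = -17*105 = -1785)
(s - 296593)/(sqrt(j(458) + 205728) - 453692) = (-1785 - 296593)/(sqrt(-493 + 205728) - 453692) = -298378/(sqrt(205235) - 453692) = -298378/(-453692 + sqrt(205235))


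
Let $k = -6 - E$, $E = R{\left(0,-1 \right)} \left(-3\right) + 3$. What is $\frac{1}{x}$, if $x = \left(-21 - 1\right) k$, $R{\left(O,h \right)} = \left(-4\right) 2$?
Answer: $\frac{1}{726} \approx 0.0013774$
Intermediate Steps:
$R{\left(O,h \right)} = -8$
$E = 27$ ($E = \left(-8\right) \left(-3\right) + 3 = 24 + 3 = 27$)
$k = -33$ ($k = -6 - 27 = -33$)
$x = 726$ ($x = \left(-21 - 1\right) \left(-33\right) = \left(-22\right) \left(-33\right) = 726$)
$\frac{1}{x} = \frac{1}{726}$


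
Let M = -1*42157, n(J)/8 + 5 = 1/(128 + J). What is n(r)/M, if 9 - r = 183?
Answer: 924/969611 ≈ 0.00095296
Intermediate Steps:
r = -174 (r = 9 - 1*183 = 9 - 183 = -174)
n(J) = -40 + 8/(128 + J)
M = -42157
n(r)/M = (8*(-639 - 5*(-174))/(128 - 174))/(-42157) = (8*(-639 + 870)/(-46))*(-1/42157) = (8*(-1/46)*231)*(-1/42157) = -924/23*(-1/42157) = 924/969611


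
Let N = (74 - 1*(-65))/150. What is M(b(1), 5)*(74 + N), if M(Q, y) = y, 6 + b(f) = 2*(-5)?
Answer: 11239/30 ≈ 374.63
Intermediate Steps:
b(f) = -16 (b(f) = -6 + 2*(-5) = -6 - 10 = -16)
N = 139/150 (N = (74 + 65)*(1/150) = 139*(1/150) = 139/150 ≈ 0.92667)
M(b(1), 5)*(74 + N) = 5*(74 + 139/150) = 5*(11239/150) = 11239/30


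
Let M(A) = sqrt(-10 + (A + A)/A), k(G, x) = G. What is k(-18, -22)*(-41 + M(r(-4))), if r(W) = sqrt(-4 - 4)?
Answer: 738 - 36*I*sqrt(2) ≈ 738.0 - 50.912*I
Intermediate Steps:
r(W) = 2*I*sqrt(2) (r(W) = sqrt(-8) = 2*I*sqrt(2))
M(A) = 2*I*sqrt(2) (M(A) = sqrt(-10 + (2*A)/A) = sqrt(-10 + 2) = sqrt(-8) = 2*I*sqrt(2))
k(-18, -22)*(-41 + M(r(-4))) = -18*(-41 + 2*I*sqrt(2)) = 738 - 36*I*sqrt(2)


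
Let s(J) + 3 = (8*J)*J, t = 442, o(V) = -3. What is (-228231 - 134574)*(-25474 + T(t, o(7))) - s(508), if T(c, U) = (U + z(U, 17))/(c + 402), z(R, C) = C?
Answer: 3899290146107/422 ≈ 9.2400e+9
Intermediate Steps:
T(c, U) = (17 + U)/(402 + c) (T(c, U) = (U + 17)/(c + 402) = (17 + U)/(402 + c))
s(J) = -3 + 8*J**2 (s(J) = -3 + (8*J)*J = -3 + 8*J**2)
(-228231 - 134574)*(-25474 + T(t, o(7))) - s(508) = (-228231 - 134574)*(-25474 + (17 - 3)/(402 + 442)) - (-3 + 8*508**2) = -362805*(-25474 + 14/844) - (-3 + 8*258064) = -362805*(-25474 + (1/844)*14) - (-3 + 2064512) = -362805*(-25474 + 7/422) - 1*2064509 = -362805*(-10750021/422) - 2064509 = 3900161368905/422 - 2064509 = 3899290146107/422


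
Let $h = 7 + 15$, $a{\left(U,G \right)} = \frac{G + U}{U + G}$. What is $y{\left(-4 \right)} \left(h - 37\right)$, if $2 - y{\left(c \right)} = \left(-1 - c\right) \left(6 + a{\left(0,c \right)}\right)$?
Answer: $285$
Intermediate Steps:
$a{\left(U,G \right)} = 1$ ($a{\left(U,G \right)} = \frac{G + U}{G + U} = 1$)
$h = 22$
$y{\left(c \right)} = 9 + 7 c$ ($y{\left(c \right)} = 2 - \left(-1 - c\right) \left(6 + 1\right) = 2 - \left(-1 - c\right) 7 = 2 - \left(-7 - 7 c\right) = 2 + \left(7 + 7 c\right) = 9 + 7 c$)
$y{\left(-4 \right)} \left(h - 37\right) = \left(9 + 7 \left(-4\right)\right) \left(22 - 37\right) = \left(9 - 28\right) \left(-15\right) = \left(-19\right) \left(-15\right) = 285$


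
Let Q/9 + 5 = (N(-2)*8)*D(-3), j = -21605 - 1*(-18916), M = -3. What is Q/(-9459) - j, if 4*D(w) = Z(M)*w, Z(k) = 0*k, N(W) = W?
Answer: 2826144/1051 ≈ 2689.0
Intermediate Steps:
Z(k) = 0
j = -2689 (j = -21605 + 18916 = -2689)
D(w) = 0 (D(w) = (0*w)/4 = (¼)*0 = 0)
Q = -45 (Q = -45 + 9*(-2*8*0) = -45 + 9*(-16*0) = -45 + 9*0 = -45 + 0 = -45)
Q/(-9459) - j = -45/(-9459) - 1*(-2689) = -45*(-1/9459) + 2689 = 5/1051 + 2689 = 2826144/1051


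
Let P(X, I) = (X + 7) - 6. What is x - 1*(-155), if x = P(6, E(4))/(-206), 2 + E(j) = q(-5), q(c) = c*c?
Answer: 31923/206 ≈ 154.97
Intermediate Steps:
q(c) = c²
E(j) = 23 (E(j) = -2 + (-5)² = -2 + 25 = 23)
P(X, I) = 1 + X (P(X, I) = (7 + X) - 6 = 1 + X)
x = -7/206 (x = (1 + 6)/(-206) = 7*(-1/206) = -7/206 ≈ -0.033981)
x - 1*(-155) = -7/206 - 1*(-155) = -7/206 + 155 = 31923/206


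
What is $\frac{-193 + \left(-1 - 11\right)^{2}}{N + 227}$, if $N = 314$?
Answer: $- \frac{49}{541} \approx -0.090573$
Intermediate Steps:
$\frac{-193 + \left(-1 - 11\right)^{2}}{N + 227} = \frac{-193 + \left(-1 - 11\right)^{2}}{314 + 227} = \frac{-193 + \left(-12\right)^{2}}{541} = \left(-193 + 144\right) \frac{1}{541} = \left(-49\right) \frac{1}{541} = - \frac{49}{541}$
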